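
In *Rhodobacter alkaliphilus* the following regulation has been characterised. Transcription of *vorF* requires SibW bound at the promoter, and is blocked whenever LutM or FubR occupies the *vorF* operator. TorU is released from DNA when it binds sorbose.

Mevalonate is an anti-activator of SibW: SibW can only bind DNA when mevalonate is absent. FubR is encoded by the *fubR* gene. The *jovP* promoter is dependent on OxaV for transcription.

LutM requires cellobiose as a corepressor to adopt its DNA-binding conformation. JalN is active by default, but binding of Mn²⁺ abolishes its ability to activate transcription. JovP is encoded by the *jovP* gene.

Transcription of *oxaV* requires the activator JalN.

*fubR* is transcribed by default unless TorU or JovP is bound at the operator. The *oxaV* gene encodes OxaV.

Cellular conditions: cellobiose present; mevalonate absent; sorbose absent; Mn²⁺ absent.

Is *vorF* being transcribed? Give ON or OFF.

Cellobiose is present, so LutM is active.
Sorbose is absent, so TorU is active.
Mn²⁺ is absent, so JalN is active.
No repressor is bound and JalN is active, so *oxaV* is transcribed.
So OxaV is produced and active.
No repressor is bound and OxaV is active, so *jovP* is transcribed.
So JovP is produced and active.
With repressor TorU bound, *fubR* is not transcribed.
So FubR is not produced.
Mevalonate is absent, so SibW is active.
With repressor LutM bound, *vorF* is not transcribed.

OFF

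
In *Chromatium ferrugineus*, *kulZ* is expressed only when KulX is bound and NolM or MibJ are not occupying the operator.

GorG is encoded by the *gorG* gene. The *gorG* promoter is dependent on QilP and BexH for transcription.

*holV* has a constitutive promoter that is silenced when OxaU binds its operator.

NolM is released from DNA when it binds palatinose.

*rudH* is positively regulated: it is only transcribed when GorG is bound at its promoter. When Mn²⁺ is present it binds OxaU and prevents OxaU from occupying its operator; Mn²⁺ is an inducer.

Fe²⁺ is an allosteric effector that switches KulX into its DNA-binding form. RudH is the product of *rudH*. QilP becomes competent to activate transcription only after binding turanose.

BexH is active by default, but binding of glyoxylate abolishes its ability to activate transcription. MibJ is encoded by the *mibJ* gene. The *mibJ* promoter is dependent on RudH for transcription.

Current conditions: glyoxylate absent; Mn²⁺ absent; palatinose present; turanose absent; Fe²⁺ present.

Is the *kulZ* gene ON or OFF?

Fe²⁺ is present, so KulX is active.
Palatinose is present, so NolM is inactive.
Turanose is absent, so QilP is inactive.
Glyoxylate is absent, so BexH is active.
Required activator QilP is absent, so *gorG* is not transcribed.
So GorG is not produced.
Required activator GorG is absent, so *rudH* is not transcribed.
So RudH is not produced.
Required activator RudH is absent, so *mibJ* is not transcribed.
So MibJ is not produced.
No repressor is bound and KulX is active, so *kulZ* is transcribed.

ON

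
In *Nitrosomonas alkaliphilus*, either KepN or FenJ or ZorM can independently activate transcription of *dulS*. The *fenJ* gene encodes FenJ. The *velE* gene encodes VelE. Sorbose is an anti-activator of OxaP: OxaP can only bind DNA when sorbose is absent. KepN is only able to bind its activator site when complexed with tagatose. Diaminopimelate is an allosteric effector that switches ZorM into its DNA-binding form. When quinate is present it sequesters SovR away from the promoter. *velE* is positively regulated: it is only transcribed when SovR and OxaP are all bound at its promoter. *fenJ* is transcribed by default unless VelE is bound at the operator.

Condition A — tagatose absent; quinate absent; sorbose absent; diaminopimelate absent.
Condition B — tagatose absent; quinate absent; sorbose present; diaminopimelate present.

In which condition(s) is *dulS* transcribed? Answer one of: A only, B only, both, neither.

B only

Condition A:
Tagatose is absent, so KepN is inactive.
Quinate is absent, so SovR is active.
Sorbose is absent, so OxaP is active.
No repressor is bound and SovR and OxaP are active, so *velE* is transcribed.
So VelE is produced and active.
With repressor VelE bound, *fenJ* is not transcribed.
So FenJ is not produced.
Diaminopimelate is absent, so ZorM is inactive.
No activator is available at the *dulS* promoter, so *dulS* is not transcribed.
→ *dulS* is OFF in A.
Condition B:
Tagatose is absent, so KepN is inactive.
Quinate is absent, so SovR is active.
Sorbose is present, so OxaP is inactive.
Required activator OxaP is absent, so *velE* is not transcribed.
So VelE is not produced.
With no repressor bound, *fenJ* is transcribed.
So FenJ is produced and active.
Diaminopimelate is present, so ZorM is active.
Activator FenJ is present, so *dulS* is transcribed.
→ *dulS* is ON in B.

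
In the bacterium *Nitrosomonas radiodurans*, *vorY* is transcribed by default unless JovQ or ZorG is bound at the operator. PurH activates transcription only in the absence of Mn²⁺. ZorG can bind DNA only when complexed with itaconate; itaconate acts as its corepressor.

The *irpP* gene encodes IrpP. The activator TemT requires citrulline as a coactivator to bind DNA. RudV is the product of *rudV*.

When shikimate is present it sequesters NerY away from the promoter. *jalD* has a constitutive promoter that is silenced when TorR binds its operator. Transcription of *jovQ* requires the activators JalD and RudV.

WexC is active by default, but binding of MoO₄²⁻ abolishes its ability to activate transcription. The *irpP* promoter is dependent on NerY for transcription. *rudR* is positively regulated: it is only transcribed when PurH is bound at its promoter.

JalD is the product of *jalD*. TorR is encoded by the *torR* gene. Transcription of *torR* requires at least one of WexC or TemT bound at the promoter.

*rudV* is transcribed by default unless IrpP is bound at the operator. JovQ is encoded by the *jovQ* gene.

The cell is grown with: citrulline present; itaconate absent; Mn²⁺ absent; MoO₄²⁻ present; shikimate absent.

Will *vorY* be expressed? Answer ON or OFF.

MoO₄²⁻ is present, so WexC is inactive.
Citrulline is present, so TemT is active.
Activator TemT is present, so *torR* is transcribed.
So TorR is produced and active.
With repressor TorR bound, *jalD* is not transcribed.
So JalD is not produced.
Shikimate is absent, so NerY is active.
No repressor is bound and NerY is active, so *irpP* is transcribed.
So IrpP is produced and active.
With repressor IrpP bound, *rudV* is not transcribed.
So RudV is not produced.
Required activator JalD is absent, so *jovQ* is not transcribed.
So JovQ is not produced.
Itaconate is absent, so ZorG is inactive.
With no repressor bound, *vorY* is transcribed.

ON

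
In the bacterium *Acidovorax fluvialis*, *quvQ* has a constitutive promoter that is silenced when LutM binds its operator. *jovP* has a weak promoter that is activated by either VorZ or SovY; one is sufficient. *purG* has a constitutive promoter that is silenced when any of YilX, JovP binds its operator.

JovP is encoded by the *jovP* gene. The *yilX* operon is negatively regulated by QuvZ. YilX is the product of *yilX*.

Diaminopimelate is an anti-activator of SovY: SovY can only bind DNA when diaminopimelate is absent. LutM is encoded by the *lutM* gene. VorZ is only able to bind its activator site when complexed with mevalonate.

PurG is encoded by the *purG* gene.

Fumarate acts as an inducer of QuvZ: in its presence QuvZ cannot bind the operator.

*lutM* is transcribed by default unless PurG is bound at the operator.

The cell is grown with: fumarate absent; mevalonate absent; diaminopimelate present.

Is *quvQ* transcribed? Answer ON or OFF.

ON

Fumarate is absent, so QuvZ is active.
With repressor QuvZ bound, *yilX* is not transcribed.
So YilX is not produced.
Mevalonate is absent, so VorZ is inactive.
Diaminopimelate is present, so SovY is inactive.
No activator is available at the *jovP* promoter, so *jovP* is not transcribed.
So JovP is not produced.
With no repressor bound, *purG* is transcribed.
So PurG is produced and active.
With repressor PurG bound, *lutM* is not transcribed.
So LutM is not produced.
With no repressor bound, *quvQ* is transcribed.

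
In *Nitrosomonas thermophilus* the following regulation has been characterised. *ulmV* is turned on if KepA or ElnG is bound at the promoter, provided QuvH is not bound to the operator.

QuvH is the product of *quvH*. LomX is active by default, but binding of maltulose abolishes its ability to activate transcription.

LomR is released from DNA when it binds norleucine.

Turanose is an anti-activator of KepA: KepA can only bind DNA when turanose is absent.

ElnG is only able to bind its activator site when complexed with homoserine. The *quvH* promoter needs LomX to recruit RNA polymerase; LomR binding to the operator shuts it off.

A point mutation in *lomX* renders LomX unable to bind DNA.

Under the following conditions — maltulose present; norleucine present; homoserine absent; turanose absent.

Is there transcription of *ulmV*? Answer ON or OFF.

ON

LomX is non-functional in this strain, so it has no effect.
Norleucine is present, so LomR is inactive.
Required activator LomX is absent, so *quvH* is not transcribed.
So QuvH is not produced.
Turanose is absent, so KepA is active.
Homoserine is absent, so ElnG is inactive.
Activator KepA is present, so *ulmV* is transcribed.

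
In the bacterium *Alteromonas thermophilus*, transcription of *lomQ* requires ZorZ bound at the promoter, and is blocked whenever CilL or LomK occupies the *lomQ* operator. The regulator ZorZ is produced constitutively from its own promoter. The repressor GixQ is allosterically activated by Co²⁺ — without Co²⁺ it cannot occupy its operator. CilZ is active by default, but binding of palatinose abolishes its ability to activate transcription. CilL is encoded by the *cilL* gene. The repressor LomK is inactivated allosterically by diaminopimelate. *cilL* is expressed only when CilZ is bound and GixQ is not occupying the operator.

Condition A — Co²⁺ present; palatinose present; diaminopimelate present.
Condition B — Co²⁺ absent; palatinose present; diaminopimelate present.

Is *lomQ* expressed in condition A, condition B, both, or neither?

both

Condition A:
Co²⁺ is present, so GixQ is active.
Palatinose is present, so CilZ is inactive.
With repressor GixQ bound, *cilL* is not transcribed.
So CilL is not produced.
Diaminopimelate is present, so LomK is inactive.
ZorZ is produced constitutively and is active.
No repressor is bound and ZorZ is active, so *lomQ* is transcribed.
→ *lomQ* is ON in A.
Condition B:
Co²⁺ is absent, so GixQ is inactive.
Palatinose is present, so CilZ is inactive.
Required activator CilZ is absent, so *cilL* is not transcribed.
So CilL is not produced.
Diaminopimelate is present, so LomK is inactive.
ZorZ is produced constitutively and is active.
No repressor is bound and ZorZ is active, so *lomQ* is transcribed.
→ *lomQ* is ON in B.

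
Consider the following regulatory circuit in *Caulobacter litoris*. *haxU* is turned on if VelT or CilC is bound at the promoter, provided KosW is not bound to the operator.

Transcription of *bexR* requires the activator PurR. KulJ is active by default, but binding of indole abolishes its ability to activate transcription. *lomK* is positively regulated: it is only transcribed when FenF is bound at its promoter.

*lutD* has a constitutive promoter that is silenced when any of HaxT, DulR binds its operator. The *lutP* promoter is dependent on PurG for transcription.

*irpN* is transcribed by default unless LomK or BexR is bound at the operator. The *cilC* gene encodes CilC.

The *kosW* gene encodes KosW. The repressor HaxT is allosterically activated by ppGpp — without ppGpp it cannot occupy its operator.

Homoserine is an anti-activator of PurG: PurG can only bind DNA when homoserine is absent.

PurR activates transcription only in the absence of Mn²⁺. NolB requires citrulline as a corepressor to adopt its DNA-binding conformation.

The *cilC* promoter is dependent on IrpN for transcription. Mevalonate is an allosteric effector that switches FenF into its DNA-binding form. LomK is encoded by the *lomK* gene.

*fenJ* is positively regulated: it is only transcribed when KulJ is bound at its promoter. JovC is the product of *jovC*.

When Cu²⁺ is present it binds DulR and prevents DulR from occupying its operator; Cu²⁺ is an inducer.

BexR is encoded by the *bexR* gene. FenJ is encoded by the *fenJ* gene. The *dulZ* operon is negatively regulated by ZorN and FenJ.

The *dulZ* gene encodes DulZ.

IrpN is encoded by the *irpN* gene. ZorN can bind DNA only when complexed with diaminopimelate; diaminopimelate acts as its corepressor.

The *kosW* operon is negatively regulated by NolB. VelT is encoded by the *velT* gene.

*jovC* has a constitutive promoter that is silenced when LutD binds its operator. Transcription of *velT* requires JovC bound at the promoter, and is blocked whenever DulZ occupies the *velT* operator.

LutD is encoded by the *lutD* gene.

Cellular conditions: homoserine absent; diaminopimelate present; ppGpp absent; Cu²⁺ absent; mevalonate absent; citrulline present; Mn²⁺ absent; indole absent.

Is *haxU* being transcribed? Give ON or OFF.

ON

Diaminopimelate is present, so ZorN is active.
Indole is absent, so KulJ is active.
No repressor is bound and KulJ is active, so *fenJ* is transcribed.
So FenJ is produced and active.
With repressor ZorN bound, *dulZ* is not transcribed.
So DulZ is not produced.
ppGpp is absent, so HaxT is inactive.
Cu²⁺ is absent, so DulR is active.
With repressor DulR bound, *lutD* is not transcribed.
So LutD is not produced.
With no repressor bound, *jovC* is transcribed.
So JovC is produced and active.
No repressor is bound and JovC is active, so *velT* is transcribed.
So VelT is produced and active.
Mevalonate is absent, so FenF is inactive.
Required activator FenF is absent, so *lomK* is not transcribed.
So LomK is not produced.
Mn²⁺ is absent, so PurR is active.
No repressor is bound and PurR is active, so *bexR* is transcribed.
So BexR is produced and active.
With repressor BexR bound, *irpN* is not transcribed.
So IrpN is not produced.
Required activator IrpN is absent, so *cilC* is not transcribed.
So CilC is not produced.
Citrulline is present, so NolB is active.
With repressor NolB bound, *kosW* is not transcribed.
So KosW is not produced.
Activator VelT is present, so *haxU* is transcribed.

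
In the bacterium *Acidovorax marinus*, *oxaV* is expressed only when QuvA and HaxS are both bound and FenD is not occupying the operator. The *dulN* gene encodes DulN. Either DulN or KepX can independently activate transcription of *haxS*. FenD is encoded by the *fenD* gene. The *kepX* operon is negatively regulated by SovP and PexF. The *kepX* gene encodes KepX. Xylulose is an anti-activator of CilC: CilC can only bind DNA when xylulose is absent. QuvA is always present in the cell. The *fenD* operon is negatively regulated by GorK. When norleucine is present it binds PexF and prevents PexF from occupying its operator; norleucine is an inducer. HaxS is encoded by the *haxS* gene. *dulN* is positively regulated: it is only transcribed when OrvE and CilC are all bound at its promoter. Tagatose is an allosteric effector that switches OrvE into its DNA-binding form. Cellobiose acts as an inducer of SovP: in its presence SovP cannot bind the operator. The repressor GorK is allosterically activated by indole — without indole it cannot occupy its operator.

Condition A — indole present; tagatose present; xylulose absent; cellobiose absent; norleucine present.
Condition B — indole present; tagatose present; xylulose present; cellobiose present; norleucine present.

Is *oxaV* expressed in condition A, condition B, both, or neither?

Condition A:
QuvA is produced constitutively and is active.
Indole is present, so GorK is active.
With repressor GorK bound, *fenD* is not transcribed.
So FenD is not produced.
Tagatose is present, so OrvE is active.
Xylulose is absent, so CilC is active.
No repressor is bound and OrvE and CilC are active, so *dulN* is transcribed.
So DulN is produced and active.
Cellobiose is absent, so SovP is active.
Norleucine is present, so PexF is inactive.
With repressor SovP bound, *kepX* is not transcribed.
So KepX is not produced.
Activator DulN is present, so *haxS* is transcribed.
So HaxS is produced and active.
No repressor is bound and QuvA and HaxS are active, so *oxaV* is transcribed.
→ *oxaV* is ON in A.
Condition B:
QuvA is produced constitutively and is active.
Indole is present, so GorK is active.
With repressor GorK bound, *fenD* is not transcribed.
So FenD is not produced.
Tagatose is present, so OrvE is active.
Xylulose is present, so CilC is inactive.
Required activator CilC is absent, so *dulN* is not transcribed.
So DulN is not produced.
Cellobiose is present, so SovP is inactive.
Norleucine is present, so PexF is inactive.
With no repressor bound, *kepX* is transcribed.
So KepX is produced and active.
Activator KepX is present, so *haxS* is transcribed.
So HaxS is produced and active.
No repressor is bound and QuvA and HaxS are active, so *oxaV* is transcribed.
→ *oxaV* is ON in B.

both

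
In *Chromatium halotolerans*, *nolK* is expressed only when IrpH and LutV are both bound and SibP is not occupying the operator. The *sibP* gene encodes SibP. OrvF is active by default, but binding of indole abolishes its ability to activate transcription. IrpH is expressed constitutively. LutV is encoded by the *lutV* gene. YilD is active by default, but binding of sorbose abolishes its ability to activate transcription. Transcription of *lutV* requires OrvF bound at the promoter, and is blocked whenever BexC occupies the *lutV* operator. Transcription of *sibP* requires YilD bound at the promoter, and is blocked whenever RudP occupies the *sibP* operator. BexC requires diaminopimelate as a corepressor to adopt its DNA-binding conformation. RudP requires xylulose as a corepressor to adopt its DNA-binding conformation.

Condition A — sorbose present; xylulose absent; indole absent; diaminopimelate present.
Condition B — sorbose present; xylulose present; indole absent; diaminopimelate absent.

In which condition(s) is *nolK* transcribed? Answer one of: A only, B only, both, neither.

Condition A:
Sorbose is present, so YilD is inactive.
Xylulose is absent, so RudP is inactive.
Required activator YilD is absent, so *sibP* is not transcribed.
So SibP is not produced.
IrpH is produced constitutively and is active.
Indole is absent, so OrvF is active.
Diaminopimelate is present, so BexC is active.
With repressor BexC bound, *lutV* is not transcribed.
So LutV is not produced.
Required activator LutV is absent, so *nolK* is not transcribed.
→ *nolK* is OFF in A.
Condition B:
Sorbose is present, so YilD is inactive.
Xylulose is present, so RudP is active.
With repressor RudP bound, *sibP* is not transcribed.
So SibP is not produced.
IrpH is produced constitutively and is active.
Indole is absent, so OrvF is active.
Diaminopimelate is absent, so BexC is inactive.
No repressor is bound and OrvF is active, so *lutV* is transcribed.
So LutV is produced and active.
No repressor is bound and IrpH and LutV are active, so *nolK* is transcribed.
→ *nolK* is ON in B.

B only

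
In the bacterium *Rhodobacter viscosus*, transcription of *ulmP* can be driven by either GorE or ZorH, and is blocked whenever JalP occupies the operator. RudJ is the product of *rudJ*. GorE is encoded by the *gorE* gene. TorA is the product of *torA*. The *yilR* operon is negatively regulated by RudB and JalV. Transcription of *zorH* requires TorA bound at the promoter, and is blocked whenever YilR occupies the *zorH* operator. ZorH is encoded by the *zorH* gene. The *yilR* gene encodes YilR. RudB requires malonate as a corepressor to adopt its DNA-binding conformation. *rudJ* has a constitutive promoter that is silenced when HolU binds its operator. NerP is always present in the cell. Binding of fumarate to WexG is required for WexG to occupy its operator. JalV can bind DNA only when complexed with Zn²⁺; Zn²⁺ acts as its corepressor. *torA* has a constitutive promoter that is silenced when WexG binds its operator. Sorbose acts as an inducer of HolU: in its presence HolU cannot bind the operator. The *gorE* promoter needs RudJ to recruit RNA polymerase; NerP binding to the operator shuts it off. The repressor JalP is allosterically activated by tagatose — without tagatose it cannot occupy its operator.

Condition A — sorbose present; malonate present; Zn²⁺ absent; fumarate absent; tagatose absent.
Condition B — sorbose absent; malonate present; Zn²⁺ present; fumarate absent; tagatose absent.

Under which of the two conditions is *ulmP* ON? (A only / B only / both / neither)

both

Condition A:
Sorbose is present, so HolU is inactive.
With no repressor bound, *rudJ* is transcribed.
So RudJ is produced and active.
NerP is produced constitutively and is active.
With repressor NerP bound, *gorE* is not transcribed.
So GorE is not produced.
Malonate is present, so RudB is active.
Zn²⁺ is absent, so JalV is inactive.
With repressor RudB bound, *yilR* is not transcribed.
So YilR is not produced.
Fumarate is absent, so WexG is inactive.
With no repressor bound, *torA* is transcribed.
So TorA is produced and active.
No repressor is bound and TorA is active, so *zorH* is transcribed.
So ZorH is produced and active.
Tagatose is absent, so JalP is inactive.
Activator ZorH is present, so *ulmP* is transcribed.
→ *ulmP* is ON in A.
Condition B:
Sorbose is absent, so HolU is active.
With repressor HolU bound, *rudJ* is not transcribed.
So RudJ is not produced.
NerP is produced constitutively and is active.
With repressor NerP bound, *gorE* is not transcribed.
So GorE is not produced.
Malonate is present, so RudB is active.
Zn²⁺ is present, so JalV is active.
With repressor RudB bound, *yilR* is not transcribed.
So YilR is not produced.
Fumarate is absent, so WexG is inactive.
With no repressor bound, *torA* is transcribed.
So TorA is produced and active.
No repressor is bound and TorA is active, so *zorH* is transcribed.
So ZorH is produced and active.
Tagatose is absent, so JalP is inactive.
Activator ZorH is present, so *ulmP* is transcribed.
→ *ulmP* is ON in B.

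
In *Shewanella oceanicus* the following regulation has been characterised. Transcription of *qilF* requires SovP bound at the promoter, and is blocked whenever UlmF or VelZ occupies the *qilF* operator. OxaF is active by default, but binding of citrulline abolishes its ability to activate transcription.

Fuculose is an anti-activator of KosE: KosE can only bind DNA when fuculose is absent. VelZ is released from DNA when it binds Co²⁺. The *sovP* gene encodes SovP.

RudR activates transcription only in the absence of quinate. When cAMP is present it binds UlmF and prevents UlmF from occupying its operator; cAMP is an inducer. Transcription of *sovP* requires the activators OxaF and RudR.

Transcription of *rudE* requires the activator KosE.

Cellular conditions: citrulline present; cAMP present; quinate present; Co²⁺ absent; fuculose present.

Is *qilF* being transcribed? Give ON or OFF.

OFF

Citrulline is present, so OxaF is inactive.
Quinate is present, so RudR is inactive.
Required activator OxaF is absent, so *sovP* is not transcribed.
So SovP is not produced.
cAMP is present, so UlmF is inactive.
Co²⁺ is absent, so VelZ is active.
With repressor VelZ bound, *qilF* is not transcribed.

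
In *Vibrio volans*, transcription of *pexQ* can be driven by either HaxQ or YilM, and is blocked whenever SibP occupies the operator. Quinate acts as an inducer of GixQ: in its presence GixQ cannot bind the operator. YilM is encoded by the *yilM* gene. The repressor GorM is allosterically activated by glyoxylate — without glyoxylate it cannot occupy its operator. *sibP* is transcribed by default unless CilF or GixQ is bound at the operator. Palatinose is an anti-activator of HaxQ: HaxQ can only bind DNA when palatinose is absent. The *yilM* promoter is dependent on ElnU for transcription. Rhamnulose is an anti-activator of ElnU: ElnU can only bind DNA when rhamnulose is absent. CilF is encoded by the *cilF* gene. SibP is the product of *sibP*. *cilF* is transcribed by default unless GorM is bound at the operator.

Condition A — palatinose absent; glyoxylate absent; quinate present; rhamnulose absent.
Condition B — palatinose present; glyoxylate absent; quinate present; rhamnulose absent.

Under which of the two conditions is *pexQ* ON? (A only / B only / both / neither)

Condition A:
Palatinose is absent, so HaxQ is active.
Glyoxylate is absent, so GorM is inactive.
With no repressor bound, *cilF* is transcribed.
So CilF is produced and active.
Quinate is present, so GixQ is inactive.
With repressor CilF bound, *sibP* is not transcribed.
So SibP is not produced.
Rhamnulose is absent, so ElnU is active.
No repressor is bound and ElnU is active, so *yilM* is transcribed.
So YilM is produced and active.
Activator HaxQ is present, so *pexQ* is transcribed.
→ *pexQ* is ON in A.
Condition B:
Palatinose is present, so HaxQ is inactive.
Glyoxylate is absent, so GorM is inactive.
With no repressor bound, *cilF* is transcribed.
So CilF is produced and active.
Quinate is present, so GixQ is inactive.
With repressor CilF bound, *sibP* is not transcribed.
So SibP is not produced.
Rhamnulose is absent, so ElnU is active.
No repressor is bound and ElnU is active, so *yilM* is transcribed.
So YilM is produced and active.
Activator YilM is present, so *pexQ* is transcribed.
→ *pexQ* is ON in B.

both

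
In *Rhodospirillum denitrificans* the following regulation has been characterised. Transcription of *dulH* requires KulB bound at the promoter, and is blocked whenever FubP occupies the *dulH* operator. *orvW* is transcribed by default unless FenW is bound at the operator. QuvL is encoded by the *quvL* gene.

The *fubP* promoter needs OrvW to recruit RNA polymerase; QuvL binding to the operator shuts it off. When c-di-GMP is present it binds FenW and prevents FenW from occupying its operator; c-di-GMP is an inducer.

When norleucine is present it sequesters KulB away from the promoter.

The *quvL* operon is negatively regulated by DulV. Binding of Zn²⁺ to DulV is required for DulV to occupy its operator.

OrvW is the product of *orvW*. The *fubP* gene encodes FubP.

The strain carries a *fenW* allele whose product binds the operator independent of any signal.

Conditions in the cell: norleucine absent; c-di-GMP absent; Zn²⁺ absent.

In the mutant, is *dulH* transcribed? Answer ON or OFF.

ON

FenW is constitutively active in this strain.
With repressor FenW bound, *orvW* is not transcribed.
So OrvW is not produced.
Zn²⁺ is absent, so DulV is inactive.
With no repressor bound, *quvL* is transcribed.
So QuvL is produced and active.
With repressor QuvL bound, *fubP* is not transcribed.
So FubP is not produced.
Norleucine is absent, so KulB is active.
No repressor is bound and KulB is active, so *dulH* is transcribed.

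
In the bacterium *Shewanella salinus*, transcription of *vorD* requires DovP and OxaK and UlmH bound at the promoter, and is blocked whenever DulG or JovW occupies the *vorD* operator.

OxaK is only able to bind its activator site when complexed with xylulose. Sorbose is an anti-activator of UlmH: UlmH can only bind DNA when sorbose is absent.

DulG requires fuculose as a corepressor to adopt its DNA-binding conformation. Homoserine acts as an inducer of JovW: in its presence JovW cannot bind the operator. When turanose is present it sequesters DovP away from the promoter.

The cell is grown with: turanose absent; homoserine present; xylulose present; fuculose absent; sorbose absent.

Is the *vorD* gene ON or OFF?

Turanose is absent, so DovP is active.
Xylulose is present, so OxaK is active.
Fuculose is absent, so DulG is inactive.
Sorbose is absent, so UlmH is active.
Homoserine is present, so JovW is inactive.
No repressor is bound and DovP and OxaK and UlmH are active, so *vorD* is transcribed.

ON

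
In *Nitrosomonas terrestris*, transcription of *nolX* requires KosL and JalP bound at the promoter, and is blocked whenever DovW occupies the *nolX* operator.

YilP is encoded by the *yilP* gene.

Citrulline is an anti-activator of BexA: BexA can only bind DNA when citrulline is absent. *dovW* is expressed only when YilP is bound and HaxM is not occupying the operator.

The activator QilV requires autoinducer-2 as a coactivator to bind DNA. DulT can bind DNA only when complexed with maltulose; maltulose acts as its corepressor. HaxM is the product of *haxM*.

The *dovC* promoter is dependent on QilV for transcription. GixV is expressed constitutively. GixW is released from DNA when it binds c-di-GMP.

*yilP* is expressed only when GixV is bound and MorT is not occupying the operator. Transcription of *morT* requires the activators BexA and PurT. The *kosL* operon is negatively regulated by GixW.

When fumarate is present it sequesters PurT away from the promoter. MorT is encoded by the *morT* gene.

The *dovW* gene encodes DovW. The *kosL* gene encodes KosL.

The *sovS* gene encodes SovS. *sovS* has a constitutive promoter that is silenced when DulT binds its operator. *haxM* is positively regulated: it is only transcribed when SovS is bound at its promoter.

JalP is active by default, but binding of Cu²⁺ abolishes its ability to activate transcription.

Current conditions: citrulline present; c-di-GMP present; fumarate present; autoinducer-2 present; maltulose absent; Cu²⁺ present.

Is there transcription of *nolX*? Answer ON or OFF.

OFF

c-di-GMP is present, so GixW is inactive.
With no repressor bound, *kosL* is transcribed.
So KosL is produced and active.
Cu²⁺ is present, so JalP is inactive.
Maltulose is absent, so DulT is inactive.
With no repressor bound, *sovS* is transcribed.
So SovS is produced and active.
No repressor is bound and SovS is active, so *haxM* is transcribed.
So HaxM is produced and active.
Citrulline is present, so BexA is inactive.
Fumarate is present, so PurT is inactive.
Required activator BexA is absent, so *morT* is not transcribed.
So MorT is not produced.
GixV is produced constitutively and is active.
No repressor is bound and GixV is active, so *yilP* is transcribed.
So YilP is produced and active.
With repressor HaxM bound, *dovW* is not transcribed.
So DovW is not produced.
Required activator JalP is absent, so *nolX* is not transcribed.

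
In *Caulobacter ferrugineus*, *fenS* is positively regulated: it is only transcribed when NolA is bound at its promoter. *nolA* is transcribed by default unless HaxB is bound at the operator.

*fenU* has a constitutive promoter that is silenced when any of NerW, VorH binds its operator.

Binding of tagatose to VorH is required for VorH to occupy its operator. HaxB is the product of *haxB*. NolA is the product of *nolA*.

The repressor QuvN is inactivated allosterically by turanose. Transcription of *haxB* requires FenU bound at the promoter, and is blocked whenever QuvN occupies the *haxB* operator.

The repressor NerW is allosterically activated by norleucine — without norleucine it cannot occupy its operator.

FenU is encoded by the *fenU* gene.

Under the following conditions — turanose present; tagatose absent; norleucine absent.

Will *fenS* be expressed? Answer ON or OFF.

Norleucine is absent, so NerW is inactive.
Tagatose is absent, so VorH is inactive.
With no repressor bound, *fenU* is transcribed.
So FenU is produced and active.
Turanose is present, so QuvN is inactive.
No repressor is bound and FenU is active, so *haxB* is transcribed.
So HaxB is produced and active.
With repressor HaxB bound, *nolA* is not transcribed.
So NolA is not produced.
Required activator NolA is absent, so *fenS* is not transcribed.

OFF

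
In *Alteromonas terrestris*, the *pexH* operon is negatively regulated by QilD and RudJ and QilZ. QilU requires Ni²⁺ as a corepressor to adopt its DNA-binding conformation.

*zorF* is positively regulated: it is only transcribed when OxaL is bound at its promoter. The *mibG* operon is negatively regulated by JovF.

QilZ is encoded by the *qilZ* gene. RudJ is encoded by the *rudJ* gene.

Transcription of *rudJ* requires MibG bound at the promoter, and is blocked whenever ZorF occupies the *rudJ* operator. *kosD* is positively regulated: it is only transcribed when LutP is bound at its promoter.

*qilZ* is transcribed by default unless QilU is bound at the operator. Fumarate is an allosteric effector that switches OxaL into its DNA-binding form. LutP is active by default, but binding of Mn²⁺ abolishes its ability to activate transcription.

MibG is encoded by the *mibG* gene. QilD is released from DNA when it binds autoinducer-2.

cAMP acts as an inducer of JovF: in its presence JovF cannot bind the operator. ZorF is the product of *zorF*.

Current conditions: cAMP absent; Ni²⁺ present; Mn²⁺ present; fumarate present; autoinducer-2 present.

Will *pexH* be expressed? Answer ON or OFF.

ON

Autoinducer-2 is present, so QilD is inactive.
cAMP is absent, so JovF is active.
With repressor JovF bound, *mibG* is not transcribed.
So MibG is not produced.
Fumarate is present, so OxaL is active.
No repressor is bound and OxaL is active, so *zorF* is transcribed.
So ZorF is produced and active.
With repressor ZorF bound, *rudJ* is not transcribed.
So RudJ is not produced.
Ni²⁺ is present, so QilU is active.
With repressor QilU bound, *qilZ* is not transcribed.
So QilZ is not produced.
With no repressor bound, *pexH* is transcribed.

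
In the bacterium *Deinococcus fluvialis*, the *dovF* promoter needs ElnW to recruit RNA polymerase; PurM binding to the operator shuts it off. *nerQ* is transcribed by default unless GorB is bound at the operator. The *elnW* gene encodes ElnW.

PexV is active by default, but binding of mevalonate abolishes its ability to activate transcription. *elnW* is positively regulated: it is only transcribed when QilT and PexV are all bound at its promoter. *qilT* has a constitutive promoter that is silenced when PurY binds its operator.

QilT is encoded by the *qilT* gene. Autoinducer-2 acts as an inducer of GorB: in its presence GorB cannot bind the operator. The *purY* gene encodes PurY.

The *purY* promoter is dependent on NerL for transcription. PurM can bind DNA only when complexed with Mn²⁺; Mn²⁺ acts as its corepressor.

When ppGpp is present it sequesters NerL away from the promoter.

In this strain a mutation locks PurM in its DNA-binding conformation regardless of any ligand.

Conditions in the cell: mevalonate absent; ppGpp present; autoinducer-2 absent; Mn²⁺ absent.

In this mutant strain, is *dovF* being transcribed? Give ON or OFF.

OFF

PurM is constitutively active in this strain.
ppGpp is present, so NerL is inactive.
Required activator NerL is absent, so *purY* is not transcribed.
So PurY is not produced.
With no repressor bound, *qilT* is transcribed.
So QilT is produced and active.
Mevalonate is absent, so PexV is active.
No repressor is bound and QilT and PexV are active, so *elnW* is transcribed.
So ElnW is produced and active.
With repressor PurM bound, *dovF* is not transcribed.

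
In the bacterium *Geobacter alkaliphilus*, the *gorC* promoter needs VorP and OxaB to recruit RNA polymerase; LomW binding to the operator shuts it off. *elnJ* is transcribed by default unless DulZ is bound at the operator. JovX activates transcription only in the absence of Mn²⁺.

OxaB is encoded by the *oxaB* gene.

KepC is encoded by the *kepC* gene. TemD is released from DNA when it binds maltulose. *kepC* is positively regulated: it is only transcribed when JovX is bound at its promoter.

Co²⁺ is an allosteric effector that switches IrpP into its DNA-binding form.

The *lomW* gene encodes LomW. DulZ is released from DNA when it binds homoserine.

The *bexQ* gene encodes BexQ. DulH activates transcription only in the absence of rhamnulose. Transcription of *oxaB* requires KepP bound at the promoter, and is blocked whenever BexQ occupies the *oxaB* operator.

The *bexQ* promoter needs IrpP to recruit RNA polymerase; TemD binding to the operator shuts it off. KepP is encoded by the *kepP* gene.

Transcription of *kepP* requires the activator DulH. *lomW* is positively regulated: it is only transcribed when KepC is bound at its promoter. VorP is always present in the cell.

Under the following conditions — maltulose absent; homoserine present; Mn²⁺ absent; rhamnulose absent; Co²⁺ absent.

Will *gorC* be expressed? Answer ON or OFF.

Mn²⁺ is absent, so JovX is active.
No repressor is bound and JovX is active, so *kepC* is transcribed.
So KepC is produced and active.
No repressor is bound and KepC is active, so *lomW* is transcribed.
So LomW is produced and active.
VorP is produced constitutively and is active.
Co²⁺ is absent, so IrpP is inactive.
Maltulose is absent, so TemD is active.
With repressor TemD bound, *bexQ* is not transcribed.
So BexQ is not produced.
Rhamnulose is absent, so DulH is active.
No repressor is bound and DulH is active, so *kepP* is transcribed.
So KepP is produced and active.
No repressor is bound and KepP is active, so *oxaB* is transcribed.
So OxaB is produced and active.
With repressor LomW bound, *gorC* is not transcribed.

OFF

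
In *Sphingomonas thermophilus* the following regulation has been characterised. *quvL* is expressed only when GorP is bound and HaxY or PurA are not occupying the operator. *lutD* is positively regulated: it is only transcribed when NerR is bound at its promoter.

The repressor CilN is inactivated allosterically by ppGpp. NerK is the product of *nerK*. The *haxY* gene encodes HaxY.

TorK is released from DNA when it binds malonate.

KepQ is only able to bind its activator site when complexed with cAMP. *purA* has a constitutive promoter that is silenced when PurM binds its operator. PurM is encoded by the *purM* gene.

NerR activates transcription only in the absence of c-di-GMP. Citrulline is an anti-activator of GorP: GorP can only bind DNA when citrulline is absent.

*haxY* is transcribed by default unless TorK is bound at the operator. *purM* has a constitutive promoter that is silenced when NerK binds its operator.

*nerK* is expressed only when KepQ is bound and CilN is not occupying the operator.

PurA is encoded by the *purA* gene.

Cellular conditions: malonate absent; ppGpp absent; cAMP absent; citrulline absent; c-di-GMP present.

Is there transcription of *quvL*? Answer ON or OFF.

ON

Malonate is absent, so TorK is active.
With repressor TorK bound, *haxY* is not transcribed.
So HaxY is not produced.
Citrulline is absent, so GorP is active.
ppGpp is absent, so CilN is active.
cAMP is absent, so KepQ is inactive.
With repressor CilN bound, *nerK* is not transcribed.
So NerK is not produced.
With no repressor bound, *purM* is transcribed.
So PurM is produced and active.
With repressor PurM bound, *purA* is not transcribed.
So PurA is not produced.
No repressor is bound and GorP is active, so *quvL* is transcribed.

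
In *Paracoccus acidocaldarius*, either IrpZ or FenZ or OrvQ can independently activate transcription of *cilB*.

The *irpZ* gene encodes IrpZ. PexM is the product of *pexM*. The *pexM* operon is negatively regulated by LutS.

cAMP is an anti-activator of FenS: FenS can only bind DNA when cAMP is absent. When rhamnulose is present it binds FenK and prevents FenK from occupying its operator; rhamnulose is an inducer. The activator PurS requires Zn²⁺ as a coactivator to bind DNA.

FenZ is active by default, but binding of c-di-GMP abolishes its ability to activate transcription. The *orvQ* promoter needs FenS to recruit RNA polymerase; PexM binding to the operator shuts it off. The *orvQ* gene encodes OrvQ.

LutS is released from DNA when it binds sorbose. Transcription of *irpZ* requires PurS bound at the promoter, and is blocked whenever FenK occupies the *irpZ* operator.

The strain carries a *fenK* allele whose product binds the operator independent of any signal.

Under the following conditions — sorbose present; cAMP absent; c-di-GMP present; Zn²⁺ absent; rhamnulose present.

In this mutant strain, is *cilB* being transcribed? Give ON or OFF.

OFF

FenK is constitutively active in this strain.
Zn²⁺ is absent, so PurS is inactive.
With repressor FenK bound, *irpZ* is not transcribed.
So IrpZ is not produced.
c-di-GMP is present, so FenZ is inactive.
cAMP is absent, so FenS is active.
Sorbose is present, so LutS is inactive.
With no repressor bound, *pexM* is transcribed.
So PexM is produced and active.
With repressor PexM bound, *orvQ* is not transcribed.
So OrvQ is not produced.
No activator is available at the *cilB* promoter, so *cilB* is not transcribed.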